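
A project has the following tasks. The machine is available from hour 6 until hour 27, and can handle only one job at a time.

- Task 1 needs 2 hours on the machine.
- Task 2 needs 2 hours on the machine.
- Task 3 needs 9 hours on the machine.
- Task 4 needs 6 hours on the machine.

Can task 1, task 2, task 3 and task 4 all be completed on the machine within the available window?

Yes

The machine window is 27 − 6 = 21 hours.
Running back to back, the jobs need 2 + 2 + 9 + 6 = 19 hours on the machine.
Since 19 ≤ 21, they fit within the window.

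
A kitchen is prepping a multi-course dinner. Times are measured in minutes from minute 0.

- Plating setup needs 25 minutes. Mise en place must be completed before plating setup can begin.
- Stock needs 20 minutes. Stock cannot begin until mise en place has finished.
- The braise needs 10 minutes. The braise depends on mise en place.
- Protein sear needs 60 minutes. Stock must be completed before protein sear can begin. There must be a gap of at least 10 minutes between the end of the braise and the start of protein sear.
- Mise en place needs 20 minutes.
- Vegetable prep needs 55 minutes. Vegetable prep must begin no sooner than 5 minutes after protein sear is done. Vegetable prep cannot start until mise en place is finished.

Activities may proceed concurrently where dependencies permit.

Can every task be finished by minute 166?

Mise en place has no prerequisites, so it starts at minute 0 and finishes at minute 20.
Plating setup waits on mise en place (finishes minute 20), so it starts at minute 20 and finishes at 20 + 25 = minute 45.
After mise en place (finishes minute 20), the braise can start at minute 20 and finishes at minute 30.
After mise en place (finishes minute 20), stock can start at minute 20 and finishes at minute 40.
Protein sear cannot start until stock (finishes minute 40); the braise (finishes minute 30, plus 10-minute gap → minute 40). The controlling bound is minute 40, so protein sear finishes at 40 + 60 = minute 100.
For vegetable prep: protein sear (finishes minute 100, plus 5-minute gap → minute 105); mise en place (finishes minute 20). Taking the maximum gives a start of minute 105, and it finishes at 105 + 55 = minute 160.
Every task is finished by minute 160, which is no later than the deadline of 166, so the schedule is feasible.

Yes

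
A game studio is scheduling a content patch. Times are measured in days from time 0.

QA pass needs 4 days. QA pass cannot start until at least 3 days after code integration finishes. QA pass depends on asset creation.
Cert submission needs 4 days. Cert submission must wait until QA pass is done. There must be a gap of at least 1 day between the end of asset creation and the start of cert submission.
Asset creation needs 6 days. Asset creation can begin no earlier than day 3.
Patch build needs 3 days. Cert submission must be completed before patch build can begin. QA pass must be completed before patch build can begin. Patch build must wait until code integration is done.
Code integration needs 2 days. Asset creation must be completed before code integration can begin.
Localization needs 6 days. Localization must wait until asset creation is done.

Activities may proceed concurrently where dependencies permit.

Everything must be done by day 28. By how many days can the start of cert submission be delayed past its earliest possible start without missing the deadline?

3

After its own release at day 3, asset creation can start at day 3 and finishes at day 9.
After asset creation (finishes day 9), code integration can start at day 9 and finishes at day 11.
QA pass needs all of code integration (finishes day 11, plus 3-day gap → day 14); asset creation (finishes day 9). That puts its earliest start at day 14; it finishes at 14 + 4 = day 18.
Cert submission has to wait for QA pass (finishes day 18); asset creation (finishes day 9, plus 1-day gap → day 10). The latest of these is day 18, so cert submission runs day 18 to 18 + 4 = day 22.

Working backward from the deadline:
Patch build must finish by day 28; it takes 3 days, so it must start by 28 − 3 = day 25.
Cert submission must finish before patch build (must start by day 25). With a 4-day duration, cert submission must start by 25 − 4 = day 21.
So cert submission can start as early as day 18 and as late as day 21, giving 21 − 18 = 3 days of slack.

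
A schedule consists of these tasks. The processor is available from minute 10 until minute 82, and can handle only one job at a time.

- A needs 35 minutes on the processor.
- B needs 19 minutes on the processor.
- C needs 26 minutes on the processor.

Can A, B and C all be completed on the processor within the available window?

The processor window is 82 − 10 = 72 minutes.
Running back to back, the jobs need 35 + 19 + 26 = 80 minutes on the processor.
Since 80 > 72, they cannot all fit.

No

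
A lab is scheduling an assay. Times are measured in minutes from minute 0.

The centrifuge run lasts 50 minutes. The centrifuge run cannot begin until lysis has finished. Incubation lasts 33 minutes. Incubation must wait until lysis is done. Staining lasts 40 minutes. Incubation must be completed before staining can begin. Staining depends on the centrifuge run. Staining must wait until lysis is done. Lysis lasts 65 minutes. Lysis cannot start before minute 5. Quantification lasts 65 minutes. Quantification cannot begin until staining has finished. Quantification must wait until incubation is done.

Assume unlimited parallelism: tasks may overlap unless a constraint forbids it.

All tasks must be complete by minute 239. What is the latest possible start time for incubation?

101

To finish by minute 239, quantification (duration 65) must start no later than minute 174.
Staining feeds into quantification (must start by minute 174); so staining must finish by minute 174 and therefore start by minute 134.
For incubation: staining (must start by minute 134); quantification (must start by minute 174). The most restrictive is minute 134; with a 33-minute duration, incubation must start by minute 101.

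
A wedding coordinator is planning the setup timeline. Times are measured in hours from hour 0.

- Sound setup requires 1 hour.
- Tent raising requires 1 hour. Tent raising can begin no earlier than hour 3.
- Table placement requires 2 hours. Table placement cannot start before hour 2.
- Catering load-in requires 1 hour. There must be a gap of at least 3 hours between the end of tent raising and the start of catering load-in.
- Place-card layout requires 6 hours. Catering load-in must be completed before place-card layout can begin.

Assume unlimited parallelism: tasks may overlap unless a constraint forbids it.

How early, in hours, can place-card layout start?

8

Tent raising cannot begin until its own release at hour 3. It runs from hour 3 to 3 + 1 = hour 4.
After tent raising (finishes hour 4, plus 3-hour gap → hour 7), catering load-in can start at hour 7 and finishes at hour 8.
Place-card layout waits on catering load-in (finishes hour 8), so the earliest it can start is hour 8.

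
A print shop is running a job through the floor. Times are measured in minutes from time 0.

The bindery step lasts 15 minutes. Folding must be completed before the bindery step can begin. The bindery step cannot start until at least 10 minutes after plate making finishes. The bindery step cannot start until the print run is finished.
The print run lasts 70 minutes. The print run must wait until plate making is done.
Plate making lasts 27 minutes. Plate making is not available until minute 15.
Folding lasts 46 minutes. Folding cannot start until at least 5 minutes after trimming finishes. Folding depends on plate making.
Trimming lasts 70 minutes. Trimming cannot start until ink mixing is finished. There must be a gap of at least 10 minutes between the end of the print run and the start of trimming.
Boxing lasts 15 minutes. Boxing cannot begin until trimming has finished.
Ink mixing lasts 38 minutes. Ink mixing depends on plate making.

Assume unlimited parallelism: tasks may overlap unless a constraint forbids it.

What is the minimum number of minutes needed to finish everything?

258

Plate making waits on its own release at minute 15, so it starts at minute 15 and finishes at 15 + 27 = minute 42.
The print run waits on plate making (finishes minute 42), so it starts at minute 42 and finishes at 42 + 70 = minute 112.
Ink mixing cannot begin until plate making (finishes minute 42). It runs from minute 42 to 42 + 38 = minute 80.
Trimming has to wait for ink mixing (finishes minute 80); the print run (finishes minute 112, plus 10-minute gap → minute 122). The latest of these is minute 122, so trimming runs minute 122 to 122 + 70 = minute 192.
After trimming (finishes minute 192), boxing can start at minute 192 and finishes at minute 207.
Folding cannot start until trimming (finishes minute 192, plus 5-minute gap → minute 197); plate making (finishes minute 42). The controlling bound is minute 197, so folding finishes at 197 + 46 = minute 243.
For the bindery step: folding (finishes minute 243); plate making (finishes minute 42, plus 10-minute gap → minute 52); the print run (finishes minute 112). Taking the maximum gives a start of minute 243, and it finishes at 243 + 15 = minute 258.
All tasks are finished once the last one completes. Finish times: Plate making at 42, Ink mixing at 80, The print run at 112, Trimming at 192, Folding at 243, The bindery step at 258, Boxing at 207. The latest is minute 258.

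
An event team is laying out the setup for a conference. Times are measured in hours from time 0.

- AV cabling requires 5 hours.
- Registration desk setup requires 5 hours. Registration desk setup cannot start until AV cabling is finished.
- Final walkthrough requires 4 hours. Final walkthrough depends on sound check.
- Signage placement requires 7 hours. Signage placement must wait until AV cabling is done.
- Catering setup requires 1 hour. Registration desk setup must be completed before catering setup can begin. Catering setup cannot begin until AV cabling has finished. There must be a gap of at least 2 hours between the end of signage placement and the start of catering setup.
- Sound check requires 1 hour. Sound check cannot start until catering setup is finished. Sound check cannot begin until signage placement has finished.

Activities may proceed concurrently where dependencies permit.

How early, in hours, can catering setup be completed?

AV cabling has no prerequisites, so it starts at hour 0 and finishes at hour 5.
Signage placement waits on AV cabling (finishes hour 5), so it starts at hour 5 and finishes at 5 + 7 = hour 12.
Registration desk setup cannot begin until AV cabling (finishes hour 5). It runs from hour 5 to 5 + 5 = hour 10.
Catering setup cannot start until registration desk setup (finishes hour 10); AV cabling (finishes hour 5); signage placement (finishes hour 12, plus 2-hour gap → hour 14). The controlling bound is hour 14, so catering setup finishes at 14 + 1 = hour 15.

15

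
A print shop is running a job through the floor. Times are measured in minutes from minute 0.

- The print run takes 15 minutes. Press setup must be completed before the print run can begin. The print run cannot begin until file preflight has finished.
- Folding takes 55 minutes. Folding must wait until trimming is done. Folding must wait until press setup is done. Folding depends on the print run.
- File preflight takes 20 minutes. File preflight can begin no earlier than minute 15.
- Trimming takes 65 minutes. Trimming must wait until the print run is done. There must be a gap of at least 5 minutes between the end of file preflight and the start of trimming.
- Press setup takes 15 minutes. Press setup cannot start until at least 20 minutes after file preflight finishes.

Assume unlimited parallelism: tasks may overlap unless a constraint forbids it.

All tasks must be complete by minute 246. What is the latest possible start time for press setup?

Folding has no dependents, so it just needs to finish by minute 246. Starting by 246 − 55 = minute 191 achieves that.
Since folding (must start by minute 191) depends on it, trimming must finish by minute 191. Backing off its 65-minute duration gives a latest start of minute 126.
The print run must finish in time for trimming (must start by minute 126); folding (must start by minute 191). The tightest is minute 126, so the print run must start by 126 − 15 = minute 111.
Press setup feeds the print run (must start by minute 111); folding (must start by minute 191). Taking the minimum, press setup must finish by minute 111 and start by 111 − 15 = minute 96.

96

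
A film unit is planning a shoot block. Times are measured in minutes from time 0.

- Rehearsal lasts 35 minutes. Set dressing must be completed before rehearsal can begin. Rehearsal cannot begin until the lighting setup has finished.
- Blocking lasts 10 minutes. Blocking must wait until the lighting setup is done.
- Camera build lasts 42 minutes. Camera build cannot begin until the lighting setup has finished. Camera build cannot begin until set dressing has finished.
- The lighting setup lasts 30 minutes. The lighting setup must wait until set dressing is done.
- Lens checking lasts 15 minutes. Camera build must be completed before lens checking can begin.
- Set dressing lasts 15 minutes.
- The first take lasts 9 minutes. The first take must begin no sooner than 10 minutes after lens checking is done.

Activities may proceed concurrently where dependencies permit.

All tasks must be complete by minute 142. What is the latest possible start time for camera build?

66

The first take has no dependents, so it just needs to finish by minute 142. Starting by 142 − 9 = minute 133 achieves that.
Lens checking feeds into the first take (must start by minute 133, minus 10-minute gap → minute 123); so lens checking must finish by minute 123 and therefore start by minute 108.
Since lens checking (must start by minute 108) depends on it, camera build must finish by minute 108. Backing off its 42-minute duration gives a latest start of minute 66.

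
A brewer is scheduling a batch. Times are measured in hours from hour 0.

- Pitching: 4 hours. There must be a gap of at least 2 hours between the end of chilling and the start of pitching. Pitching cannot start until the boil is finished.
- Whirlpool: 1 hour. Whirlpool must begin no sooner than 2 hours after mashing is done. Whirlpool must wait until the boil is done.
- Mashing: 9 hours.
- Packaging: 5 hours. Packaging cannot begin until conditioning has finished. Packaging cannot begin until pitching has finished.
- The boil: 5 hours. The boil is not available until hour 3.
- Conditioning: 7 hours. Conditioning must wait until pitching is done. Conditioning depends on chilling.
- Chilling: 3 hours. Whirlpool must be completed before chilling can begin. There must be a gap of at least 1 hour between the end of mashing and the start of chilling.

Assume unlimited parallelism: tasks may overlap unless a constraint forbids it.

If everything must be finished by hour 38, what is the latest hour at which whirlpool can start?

16

To finish by hour 38, packaging (duration 5) must start no later than hour 33.
Conditioning feeds into packaging (must start by hour 33); so conditioning must finish by hour 33 and therefore start by hour 26.
Pitching must finish in time for conditioning (must start by hour 26); packaging (must start by hour 33). The tightest is hour 26, so pitching must start by 26 − 4 = hour 22.
Chilling has several dependents: pitching (must start by hour 22, minus 2-hour gap → hour 20); conditioning (must start by hour 26). The earliest of those limits is hour 20, so chilling must start by 20 − 3 = hour 17.
Whirlpool must finish before chilling (must start by hour 17). With a 1-hour duration, whirlpool must start by 17 − 1 = hour 16.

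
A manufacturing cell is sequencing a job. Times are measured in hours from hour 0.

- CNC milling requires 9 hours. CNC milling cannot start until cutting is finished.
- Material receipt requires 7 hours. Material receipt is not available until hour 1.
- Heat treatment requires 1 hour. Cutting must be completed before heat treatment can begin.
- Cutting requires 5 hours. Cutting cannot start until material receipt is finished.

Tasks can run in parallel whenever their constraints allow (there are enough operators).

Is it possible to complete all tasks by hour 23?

Yes

Material receipt waits on its own release at hour 1, so it starts at hour 1 and finishes at 1 + 7 = hour 8.
Cutting cannot begin until material receipt (finishes hour 8). It runs from hour 8 to 8 + 5 = hour 13.
Heat treatment cannot begin until cutting (finishes hour 13). It runs from hour 13 to 13 + 1 = hour 14.
CNC milling waits on cutting (finishes hour 13), so it starts at hour 13 and finishes at 13 + 9 = hour 22.
Every task is finished by hour 22, which is no later than the deadline of 23, so the schedule is feasible.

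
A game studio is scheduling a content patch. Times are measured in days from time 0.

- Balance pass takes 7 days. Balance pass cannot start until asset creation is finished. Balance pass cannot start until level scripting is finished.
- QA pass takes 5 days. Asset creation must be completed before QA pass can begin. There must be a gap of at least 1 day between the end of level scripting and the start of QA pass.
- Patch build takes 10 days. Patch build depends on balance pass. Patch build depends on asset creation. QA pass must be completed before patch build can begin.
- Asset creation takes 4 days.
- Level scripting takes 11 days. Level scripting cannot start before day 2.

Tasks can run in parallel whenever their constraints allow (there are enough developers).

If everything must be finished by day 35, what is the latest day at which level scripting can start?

Nothing follows patch build; the deadline of day 35 is its only limit. It must start by 35 − 10 = day 25.
Since patch build (must start by day 25) depends on it, balance pass must finish by day 25. Backing off its 7-day duration gives a latest start of day 18.
QA pass feeds into patch build (must start by day 25); so QA pass must finish by day 25 and therefore start by day 20.
Level scripting feeds balance pass (must start by day 18); QA pass (must start by day 20, minus 1-day gap → day 19). Taking the minimum, level scripting must finish by day 18 and start by 18 − 11 = day 7.

7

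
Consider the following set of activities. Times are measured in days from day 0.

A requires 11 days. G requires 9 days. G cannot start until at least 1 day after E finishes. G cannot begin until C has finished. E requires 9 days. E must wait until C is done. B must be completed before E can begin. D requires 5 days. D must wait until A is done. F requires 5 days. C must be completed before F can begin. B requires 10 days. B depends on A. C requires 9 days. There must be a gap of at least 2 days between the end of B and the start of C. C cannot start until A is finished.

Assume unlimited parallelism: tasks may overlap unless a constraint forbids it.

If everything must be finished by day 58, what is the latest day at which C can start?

G has no dependents, so it just needs to finish by day 58. Starting by 58 − 9 = day 49 achieves that.
E must finish before G (must start by day 49, minus 1-day gap → day 48). With a 9-day duration, E must start by 48 − 9 = day 39.
Nothing follows F; the deadline of day 58 is its only limit. It must start by 58 − 5 = day 53.
For C: E (must start by day 39); F (must start by day 53); G (must start by day 49). The most restrictive is day 39; with a 9-day duration, C must start by day 30.

30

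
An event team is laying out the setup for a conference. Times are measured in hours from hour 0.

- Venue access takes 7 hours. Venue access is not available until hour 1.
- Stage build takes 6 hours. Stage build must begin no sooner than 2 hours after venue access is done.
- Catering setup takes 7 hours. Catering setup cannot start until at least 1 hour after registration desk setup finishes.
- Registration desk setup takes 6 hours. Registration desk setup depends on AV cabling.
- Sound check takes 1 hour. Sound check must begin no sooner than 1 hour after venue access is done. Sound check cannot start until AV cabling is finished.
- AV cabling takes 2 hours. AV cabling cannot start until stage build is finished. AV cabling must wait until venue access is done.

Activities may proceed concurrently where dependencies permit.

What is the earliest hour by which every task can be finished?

After its own release at hour 1, venue access can start at hour 1 and finishes at hour 8.
Stage build waits on venue access (finishes hour 8, plus 2-hour gap → hour 10), so it starts at hour 10 and finishes at 10 + 6 = hour 16.
AV cabling needs all of stage build (finishes hour 16); venue access (finishes hour 8). That puts its earliest start at hour 16; it finishes at 16 + 2 = hour 18.
For sound check: venue access (finishes hour 8, plus 1-hour gap → hour 9); AV cabling (finishes hour 18). Taking the maximum gives a start of hour 18, and it finishes at 18 + 1 = hour 19.
Registration desk setup cannot begin until AV cabling (finishes hour 18). It runs from hour 18 to 18 + 6 = hour 24.
Catering setup cannot begin until registration desk setup (finishes hour 24, plus 1-hour gap → hour 25). It runs from hour 25 to 25 + 7 = hour 32.
All tasks are finished once the last one completes. Finish times: Venue access at 8, Stage build at 16, AV cabling at 18, Registration desk setup at 24, Catering setup at 32, Sound check at 19. The latest is hour 32.

32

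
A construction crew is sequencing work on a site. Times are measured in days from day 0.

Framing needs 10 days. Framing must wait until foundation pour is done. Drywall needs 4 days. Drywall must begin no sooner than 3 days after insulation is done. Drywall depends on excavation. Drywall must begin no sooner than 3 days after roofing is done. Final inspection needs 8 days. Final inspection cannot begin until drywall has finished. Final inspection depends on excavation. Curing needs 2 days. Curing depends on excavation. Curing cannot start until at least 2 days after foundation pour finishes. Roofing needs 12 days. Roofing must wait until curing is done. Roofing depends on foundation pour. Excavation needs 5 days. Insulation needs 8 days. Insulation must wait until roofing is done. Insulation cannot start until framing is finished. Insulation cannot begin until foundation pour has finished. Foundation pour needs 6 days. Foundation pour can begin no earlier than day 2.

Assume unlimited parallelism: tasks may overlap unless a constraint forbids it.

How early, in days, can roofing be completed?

After its own release at day 2, foundation pour can start at day 2 and finishes at day 8.
Excavation has no prerequisites, so it starts at day 0 and finishes at day 5.
Curing cannot start until excavation (finishes day 5); foundation pour (finishes day 8, plus 2-day gap → day 10). The controlling bound is day 10, so curing finishes at 10 + 2 = day 12.
For roofing: curing (finishes day 12); foundation pour (finishes day 8). Taking the maximum gives a start of day 12, and it finishes at 12 + 12 = day 24.

24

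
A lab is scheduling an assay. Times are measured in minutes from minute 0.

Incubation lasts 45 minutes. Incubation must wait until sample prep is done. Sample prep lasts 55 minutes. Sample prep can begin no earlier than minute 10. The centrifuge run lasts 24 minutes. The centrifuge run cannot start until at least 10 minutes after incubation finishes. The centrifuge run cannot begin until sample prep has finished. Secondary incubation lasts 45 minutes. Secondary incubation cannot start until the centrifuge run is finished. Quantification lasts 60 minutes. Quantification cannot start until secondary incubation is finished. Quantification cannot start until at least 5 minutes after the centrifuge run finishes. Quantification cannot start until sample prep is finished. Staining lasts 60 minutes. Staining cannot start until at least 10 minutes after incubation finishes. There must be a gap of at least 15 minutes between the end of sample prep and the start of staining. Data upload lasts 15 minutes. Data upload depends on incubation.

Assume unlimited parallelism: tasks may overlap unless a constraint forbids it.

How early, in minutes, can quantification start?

After its own release at minute 10, sample prep can start at minute 10 and finishes at minute 65.
Incubation waits on sample prep (finishes minute 65), so it starts at minute 65 and finishes at 65 + 45 = minute 110.
The centrifuge run has to wait for incubation (finishes minute 110, plus 10-minute gap → minute 120); sample prep (finishes minute 65). The latest of these is minute 120, so the centrifuge run runs minute 120 to 120 + 24 = minute 144.
Secondary incubation waits on the centrifuge run (finishes minute 144), so it starts at minute 144 and finishes at 144 + 45 = minute 189.
Quantification waits on secondary incubation (finishes minute 189); the centrifuge run (finishes minute 144, plus 5-minute gap → minute 149); sample prep (finishes minute 65). The latest of these is minute 189, which is the earliest quantification can start.

189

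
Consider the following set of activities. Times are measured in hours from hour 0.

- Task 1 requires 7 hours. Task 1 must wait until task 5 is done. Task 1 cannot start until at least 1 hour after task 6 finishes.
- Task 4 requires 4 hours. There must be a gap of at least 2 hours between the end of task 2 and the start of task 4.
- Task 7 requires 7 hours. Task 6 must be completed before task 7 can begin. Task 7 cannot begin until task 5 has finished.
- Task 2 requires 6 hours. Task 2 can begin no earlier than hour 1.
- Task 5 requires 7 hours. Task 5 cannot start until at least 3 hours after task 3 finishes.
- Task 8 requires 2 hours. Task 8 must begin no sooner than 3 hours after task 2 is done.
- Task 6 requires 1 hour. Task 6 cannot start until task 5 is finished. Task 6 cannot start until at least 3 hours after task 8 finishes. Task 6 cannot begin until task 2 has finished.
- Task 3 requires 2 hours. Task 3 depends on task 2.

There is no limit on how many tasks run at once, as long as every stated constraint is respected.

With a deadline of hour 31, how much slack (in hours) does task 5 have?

Task 2 cannot begin until its own release at hour 1. It runs from hour 1 to 1 + 6 = hour 7.
Task 3 cannot begin until task 2 (finishes hour 7). It runs from hour 7 to 7 + 2 = hour 9.
Task 5 cannot begin until task 3 (finishes hour 9, plus 3-hour gap → hour 12). It runs from hour 12 to 12 + 7 = hour 19.

Working backward from the deadline:
Task 1 must finish by hour 31; it takes 7 hours, so it must start by 31 − 7 = hour 24.
Task 7 must finish by hour 31; it takes 7 hours, so it must start by 31 − 7 = hour 24.
Task 6 feeds task 1 (must start by hour 24, minus 1-hour gap → hour 23); task 7 (must start by hour 24). Taking the minimum, task 6 must finish by hour 23 and start by 23 − 1 = hour 22.
Task 5 must finish in time for task 1 (must start by hour 24); task 6 (must start by hour 22); task 7 (must start by hour 24). The tightest is hour 22, so task 5 must start by 22 − 7 = hour 15.
So task 5 can start as early as hour 12 and as late as hour 15, giving 15 − 12 = 3 hours of slack.

3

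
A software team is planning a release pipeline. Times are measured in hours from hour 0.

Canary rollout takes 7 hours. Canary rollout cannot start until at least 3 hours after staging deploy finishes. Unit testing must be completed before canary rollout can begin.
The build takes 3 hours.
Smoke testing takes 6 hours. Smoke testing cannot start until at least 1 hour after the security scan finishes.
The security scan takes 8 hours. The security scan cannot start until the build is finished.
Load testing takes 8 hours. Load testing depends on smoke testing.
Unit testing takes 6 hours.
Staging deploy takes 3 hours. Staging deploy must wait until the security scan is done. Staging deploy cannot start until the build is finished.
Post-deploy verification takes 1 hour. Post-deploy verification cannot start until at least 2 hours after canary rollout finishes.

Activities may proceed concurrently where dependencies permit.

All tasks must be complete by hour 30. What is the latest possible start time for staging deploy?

Post-deploy verification has no dependents, so it just needs to finish by hour 30. Starting by 30 − 1 = hour 29 achieves that.
Canary rollout must finish before post-deploy verification (must start by hour 29, minus 2-hour gap → hour 27). With a 7-hour duration, canary rollout must start by 27 − 7 = hour 20.
Staging deploy must finish before canary rollout (must start by hour 20, minus 3-hour gap → hour 17). With a 3-hour duration, staging deploy must start by 17 − 3 = hour 14.

14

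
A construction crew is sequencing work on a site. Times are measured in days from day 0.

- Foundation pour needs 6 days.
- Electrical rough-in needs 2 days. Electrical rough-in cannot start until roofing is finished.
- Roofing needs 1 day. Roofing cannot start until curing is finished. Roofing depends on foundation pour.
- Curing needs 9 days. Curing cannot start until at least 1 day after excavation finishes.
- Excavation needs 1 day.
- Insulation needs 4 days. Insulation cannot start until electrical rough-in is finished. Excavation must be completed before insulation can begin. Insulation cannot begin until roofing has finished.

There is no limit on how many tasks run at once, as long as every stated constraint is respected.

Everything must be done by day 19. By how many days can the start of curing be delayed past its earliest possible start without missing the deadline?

Nothing blocks excavation, so it runs from day 0 to day 1.
After excavation (finishes day 1, plus 1-day gap → day 2), curing can start at day 2 and finishes at day 11.

Working backward from the deadline:
Insulation must finish by day 19; it takes 4 days, so it must start by 19 − 4 = day 15.
Electrical rough-in must finish before insulation (must start by day 15). With a 2-day duration, electrical rough-in must start by 15 − 2 = day 13.
For roofing: electrical rough-in (must start by day 13); insulation (must start by day 15). The most restrictive is day 13; with a 1-day duration, roofing must start by day 12.
Curing has to be done before roofing (must start by day 12). That means finishing by day 12, i.e. starting by 12 − 9 = day 3.
So curing can start as early as day 2 and as late as day 3, giving 3 − 2 = 1 day of slack.

1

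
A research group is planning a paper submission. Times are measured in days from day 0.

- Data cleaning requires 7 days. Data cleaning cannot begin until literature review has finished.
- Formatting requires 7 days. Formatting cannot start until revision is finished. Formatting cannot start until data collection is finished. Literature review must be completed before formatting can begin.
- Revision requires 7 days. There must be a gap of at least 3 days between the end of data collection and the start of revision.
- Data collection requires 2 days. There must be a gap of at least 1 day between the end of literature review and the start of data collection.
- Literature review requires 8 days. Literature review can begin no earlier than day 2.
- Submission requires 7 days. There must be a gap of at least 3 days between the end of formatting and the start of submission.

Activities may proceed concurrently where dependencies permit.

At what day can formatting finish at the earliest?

Literature review cannot begin until its own release at day 2. It runs from day 2 to 2 + 8 = day 10.
Data collection cannot begin until literature review (finishes day 10, plus 1-day gap → day 11). It runs from day 11 to 11 + 2 = day 13.
After data collection (finishes day 13, plus 3-day gap → day 16), revision can start at day 16 and finishes at day 23.
For formatting: revision (finishes day 23); data collection (finishes day 13); literature review (finishes day 10). Taking the maximum gives a start of day 23, and it finishes at 23 + 7 = day 30.

30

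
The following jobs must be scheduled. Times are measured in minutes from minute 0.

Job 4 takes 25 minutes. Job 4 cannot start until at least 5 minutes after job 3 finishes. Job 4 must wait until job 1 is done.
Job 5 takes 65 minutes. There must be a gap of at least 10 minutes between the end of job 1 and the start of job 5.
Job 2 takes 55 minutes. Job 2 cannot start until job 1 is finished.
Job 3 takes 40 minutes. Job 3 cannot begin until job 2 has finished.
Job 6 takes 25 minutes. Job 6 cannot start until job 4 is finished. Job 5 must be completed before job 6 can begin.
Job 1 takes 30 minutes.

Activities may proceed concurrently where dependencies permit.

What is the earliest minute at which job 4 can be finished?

Job 1 has no prerequisites, so it starts at minute 0 and finishes at minute 30.
Job 2 waits on job 1 (finishes minute 30), so it starts at minute 30 and finishes at 30 + 55 = minute 85.
Job 3 cannot begin until job 2 (finishes minute 85). It runs from minute 85 to 85 + 40 = minute 125.
For job 4: job 3 (finishes minute 125, plus 5-minute gap → minute 130); job 1 (finishes minute 30). Taking the maximum gives a start of minute 130, and it finishes at 130 + 25 = minute 155.

155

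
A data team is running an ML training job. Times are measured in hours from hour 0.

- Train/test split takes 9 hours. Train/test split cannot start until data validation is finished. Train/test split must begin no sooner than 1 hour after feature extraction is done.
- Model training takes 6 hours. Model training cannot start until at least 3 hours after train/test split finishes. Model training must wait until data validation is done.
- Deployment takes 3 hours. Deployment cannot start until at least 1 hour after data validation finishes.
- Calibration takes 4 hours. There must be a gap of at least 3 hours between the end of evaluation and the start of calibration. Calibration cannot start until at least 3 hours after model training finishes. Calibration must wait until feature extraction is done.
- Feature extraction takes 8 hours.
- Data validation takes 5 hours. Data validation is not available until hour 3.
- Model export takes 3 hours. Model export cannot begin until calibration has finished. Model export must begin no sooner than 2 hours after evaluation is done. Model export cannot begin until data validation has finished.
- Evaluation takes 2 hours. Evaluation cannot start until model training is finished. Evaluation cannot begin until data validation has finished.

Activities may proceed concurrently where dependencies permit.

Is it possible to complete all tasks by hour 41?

Feature extraction can start immediately at hour 0; it finishes at hour 8.
After its own release at hour 3, data validation can start at hour 3 and finishes at hour 8.
Deployment cannot begin until data validation (finishes hour 8, plus 1-hour gap → hour 9). It runs from hour 9 to 9 + 3 = hour 12.
Train/test split needs all of data validation (finishes hour 8); feature extraction (finishes hour 8, plus 1-hour gap → hour 9). That puts its earliest start at hour 9; it finishes at 9 + 9 = hour 18.
Model training cannot start until train/test split (finishes hour 18, plus 3-hour gap → hour 21); data validation (finishes hour 8). The controlling bound is hour 21, so model training finishes at 21 + 6 = hour 27.
For evaluation: model training (finishes hour 27); data validation (finishes hour 8). Taking the maximum gives a start of hour 27, and it finishes at 27 + 2 = hour 29.
For calibration: evaluation (finishes hour 29, plus 3-hour gap → hour 32); model training (finishes hour 27, plus 3-hour gap → hour 30); feature extraction (finishes hour 8). Taking the maximum gives a start of hour 32, and it finishes at 32 + 4 = hour 36.
Model export has to wait for calibration (finishes hour 36); evaluation (finishes hour 29, plus 2-hour gap → hour 31); data validation (finishes hour 8). The latest of these is hour 36, so model export runs hour 36 to 36 + 3 = hour 39.
Every task is finished by hour 39, which is no later than the deadline of 41, so the schedule is feasible.

Yes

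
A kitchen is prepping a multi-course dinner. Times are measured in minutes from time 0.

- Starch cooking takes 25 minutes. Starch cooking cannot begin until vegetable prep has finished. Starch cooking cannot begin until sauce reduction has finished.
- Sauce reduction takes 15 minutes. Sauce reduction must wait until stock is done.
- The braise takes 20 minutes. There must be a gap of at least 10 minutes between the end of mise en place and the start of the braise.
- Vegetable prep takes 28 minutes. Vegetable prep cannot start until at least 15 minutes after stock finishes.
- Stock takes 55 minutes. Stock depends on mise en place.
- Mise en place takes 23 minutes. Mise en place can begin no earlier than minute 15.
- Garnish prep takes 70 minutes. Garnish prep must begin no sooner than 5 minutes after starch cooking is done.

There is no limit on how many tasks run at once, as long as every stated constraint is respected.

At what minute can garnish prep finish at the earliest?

After its own release at minute 15, mise en place can start at minute 15 and finishes at minute 38.
Stock waits on mise en place (finishes minute 38), so it starts at minute 38 and finishes at 38 + 55 = minute 93.
Sauce reduction cannot begin until stock (finishes minute 93). It runs from minute 93 to 93 + 15 = minute 108.
Vegetable prep waits on stock (finishes minute 93, plus 15-minute gap → minute 108), so it starts at minute 108 and finishes at 108 + 28 = minute 136.
Starch cooking cannot start until vegetable prep (finishes minute 136); sauce reduction (finishes minute 108). The controlling bound is minute 136, so starch cooking finishes at 136 + 25 = minute 161.
After starch cooking (finishes minute 161, plus 5-minute gap → minute 166), garnish prep can start at minute 166 and finishes at minute 236.

236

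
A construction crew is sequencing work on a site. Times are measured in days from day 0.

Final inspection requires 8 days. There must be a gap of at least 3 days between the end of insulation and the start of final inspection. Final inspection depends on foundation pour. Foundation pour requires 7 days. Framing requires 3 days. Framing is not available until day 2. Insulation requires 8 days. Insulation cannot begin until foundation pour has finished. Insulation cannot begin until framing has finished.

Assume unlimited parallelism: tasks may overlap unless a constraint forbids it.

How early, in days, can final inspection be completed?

After its own release at day 2, framing can start at day 2 and finishes at day 5.
Foundation pour has no prerequisites, so it starts at day 0 and finishes at day 7.
Insulation has to wait for foundation pour (finishes day 7); framing (finishes day 5). The latest of these is day 7, so insulation runs day 7 to 7 + 8 = day 15.
Final inspection needs all of insulation (finishes day 15, plus 3-day gap → day 18); foundation pour (finishes day 7). That puts its earliest start at day 18; it finishes at 18 + 8 = day 26.

26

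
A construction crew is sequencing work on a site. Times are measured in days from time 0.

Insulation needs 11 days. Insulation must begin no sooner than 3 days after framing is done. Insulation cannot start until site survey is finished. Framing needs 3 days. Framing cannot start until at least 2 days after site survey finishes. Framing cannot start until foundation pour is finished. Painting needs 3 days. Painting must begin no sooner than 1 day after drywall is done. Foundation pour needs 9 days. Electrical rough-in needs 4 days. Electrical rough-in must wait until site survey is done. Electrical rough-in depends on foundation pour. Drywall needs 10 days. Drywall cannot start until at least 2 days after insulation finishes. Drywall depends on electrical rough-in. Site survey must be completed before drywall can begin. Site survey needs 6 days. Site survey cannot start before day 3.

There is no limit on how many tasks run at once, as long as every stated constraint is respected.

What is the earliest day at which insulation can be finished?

Foundation pour has no prerequisites, so it starts at day 0 and finishes at day 9.
Site survey cannot begin until its own release at day 3. It runs from day 3 to 3 + 6 = day 9.
Framing has to wait for site survey (finishes day 9, plus 2-day gap → day 11); foundation pour (finishes day 9). The latest of these is day 11, so framing runs day 11 to 11 + 3 = day 14.
Insulation cannot start until framing (finishes day 14, plus 3-day gap → day 17); site survey (finishes day 9). The controlling bound is day 17, so insulation finishes at 17 + 11 = day 28.

28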